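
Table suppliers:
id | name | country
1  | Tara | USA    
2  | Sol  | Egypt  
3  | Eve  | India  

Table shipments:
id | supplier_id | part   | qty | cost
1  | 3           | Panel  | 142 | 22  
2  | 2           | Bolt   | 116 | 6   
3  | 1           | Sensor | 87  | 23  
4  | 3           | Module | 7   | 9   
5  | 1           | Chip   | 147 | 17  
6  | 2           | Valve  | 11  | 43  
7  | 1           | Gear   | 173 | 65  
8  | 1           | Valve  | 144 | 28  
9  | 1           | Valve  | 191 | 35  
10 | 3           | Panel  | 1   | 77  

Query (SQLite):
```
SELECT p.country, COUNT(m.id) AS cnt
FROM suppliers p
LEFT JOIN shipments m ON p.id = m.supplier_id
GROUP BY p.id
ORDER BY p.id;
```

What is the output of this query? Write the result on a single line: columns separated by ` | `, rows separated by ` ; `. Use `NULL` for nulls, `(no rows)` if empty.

USA | 5 ; Egypt | 2 ; India | 3

LEFT JOIN keeps every suppliers row; unmatched ones get NULL for shipments columns.
Group by suppliers.id and compute COUNT(m.id). COUNT(col) of an all-NULL group is 0.
  1: ids {3, 5, 7, 8, 9} → COUNT(m.id)=5
  2: ids {2, 6} → COUNT(m.id)=2
  3: ids {1, 4, 10} → COUNT(m.id)=3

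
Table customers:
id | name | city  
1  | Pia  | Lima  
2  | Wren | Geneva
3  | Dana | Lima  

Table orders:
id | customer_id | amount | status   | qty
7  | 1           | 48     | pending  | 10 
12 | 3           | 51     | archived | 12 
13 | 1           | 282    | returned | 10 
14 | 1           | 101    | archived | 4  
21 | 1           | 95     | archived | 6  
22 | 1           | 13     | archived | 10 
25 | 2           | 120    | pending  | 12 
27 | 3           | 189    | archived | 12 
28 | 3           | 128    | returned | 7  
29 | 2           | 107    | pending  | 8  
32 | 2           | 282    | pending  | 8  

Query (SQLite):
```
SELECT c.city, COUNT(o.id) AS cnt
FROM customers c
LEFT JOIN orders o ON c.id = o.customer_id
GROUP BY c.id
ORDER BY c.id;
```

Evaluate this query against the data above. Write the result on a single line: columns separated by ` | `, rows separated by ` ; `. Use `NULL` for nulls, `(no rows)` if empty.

Lima | 5 ; Geneva | 3 ; Lima | 3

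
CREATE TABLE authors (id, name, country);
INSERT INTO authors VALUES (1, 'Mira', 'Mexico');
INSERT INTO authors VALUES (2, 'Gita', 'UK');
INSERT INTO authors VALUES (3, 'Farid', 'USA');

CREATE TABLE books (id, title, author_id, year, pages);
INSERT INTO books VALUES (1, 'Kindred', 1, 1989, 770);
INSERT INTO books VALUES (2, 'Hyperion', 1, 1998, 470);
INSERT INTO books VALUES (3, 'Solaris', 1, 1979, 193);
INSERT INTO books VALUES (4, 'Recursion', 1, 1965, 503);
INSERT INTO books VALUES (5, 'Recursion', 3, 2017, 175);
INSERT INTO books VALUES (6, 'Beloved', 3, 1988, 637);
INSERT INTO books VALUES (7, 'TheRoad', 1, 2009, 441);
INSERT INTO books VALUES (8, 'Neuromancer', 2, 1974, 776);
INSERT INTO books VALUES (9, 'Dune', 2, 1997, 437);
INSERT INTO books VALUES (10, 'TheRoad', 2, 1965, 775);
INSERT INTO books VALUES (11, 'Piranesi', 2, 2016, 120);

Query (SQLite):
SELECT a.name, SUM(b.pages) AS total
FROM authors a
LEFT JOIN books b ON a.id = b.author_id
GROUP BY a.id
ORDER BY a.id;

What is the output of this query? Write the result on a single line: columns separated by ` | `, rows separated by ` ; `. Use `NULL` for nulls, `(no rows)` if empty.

LEFT JOIN keeps every authors row; unmatched ones get NULL for books columns.
Group by authors.id and compute SUM(b.pages). SUM over an all-NULL group is NULL.
  1: ids {1, 2, 3, 4, 7} → SUM(b.pages)=2377
  2: ids {8, 9, 10, 11} → SUM(b.pages)=2108
  3: ids {5, 6} → SUM(b.pages)=812

Mira | 2377 ; Gita | 2108 ; Farid | 812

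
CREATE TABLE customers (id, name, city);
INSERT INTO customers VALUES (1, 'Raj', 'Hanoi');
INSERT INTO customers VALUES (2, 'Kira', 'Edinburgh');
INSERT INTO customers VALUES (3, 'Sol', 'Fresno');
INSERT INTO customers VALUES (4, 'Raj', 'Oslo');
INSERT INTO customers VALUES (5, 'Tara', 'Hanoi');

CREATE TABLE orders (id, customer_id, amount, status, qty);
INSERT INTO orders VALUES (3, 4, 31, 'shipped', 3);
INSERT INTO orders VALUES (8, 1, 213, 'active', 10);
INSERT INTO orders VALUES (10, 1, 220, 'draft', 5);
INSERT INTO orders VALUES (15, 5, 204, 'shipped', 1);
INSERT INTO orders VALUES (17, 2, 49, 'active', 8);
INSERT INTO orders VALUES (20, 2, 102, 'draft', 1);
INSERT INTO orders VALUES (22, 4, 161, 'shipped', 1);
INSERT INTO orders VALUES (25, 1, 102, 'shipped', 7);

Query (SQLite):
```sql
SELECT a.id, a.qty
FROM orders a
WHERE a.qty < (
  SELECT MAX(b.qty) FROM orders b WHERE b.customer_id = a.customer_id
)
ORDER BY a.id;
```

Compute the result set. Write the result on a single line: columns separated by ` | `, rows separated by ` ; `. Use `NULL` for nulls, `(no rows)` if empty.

For each orders row a, compute MAX(qty) over rows sharing a.customer_id.
Keep row a if a.qty < that per-group MAX.
  customer_id=1: MAX(qty) = 10
  customer_id=2: MAX(qty) = 8
  customer_id=4: MAX(qty) = 3
  customer_id=5: MAX(qty) = 1

10 | 5 ; 20 | 1 ; 22 | 1 ; 25 | 7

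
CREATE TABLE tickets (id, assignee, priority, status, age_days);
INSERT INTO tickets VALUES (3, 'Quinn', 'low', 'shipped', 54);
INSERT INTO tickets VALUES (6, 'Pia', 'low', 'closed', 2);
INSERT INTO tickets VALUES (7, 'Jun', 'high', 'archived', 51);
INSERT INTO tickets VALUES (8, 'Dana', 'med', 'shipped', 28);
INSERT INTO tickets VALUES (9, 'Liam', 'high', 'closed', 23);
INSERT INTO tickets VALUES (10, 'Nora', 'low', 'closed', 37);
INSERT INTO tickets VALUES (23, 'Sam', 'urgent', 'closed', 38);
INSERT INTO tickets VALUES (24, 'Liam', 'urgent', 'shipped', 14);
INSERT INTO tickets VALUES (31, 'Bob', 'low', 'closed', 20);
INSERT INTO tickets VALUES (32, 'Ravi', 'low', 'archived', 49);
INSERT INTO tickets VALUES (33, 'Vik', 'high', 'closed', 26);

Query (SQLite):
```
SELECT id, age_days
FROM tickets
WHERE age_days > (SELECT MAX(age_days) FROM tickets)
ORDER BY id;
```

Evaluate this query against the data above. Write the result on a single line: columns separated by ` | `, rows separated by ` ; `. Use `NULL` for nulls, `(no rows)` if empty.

(no rows)

Scalar subquery: MAX(age_days) over all tickets rows = 54.
Keep rows where age_days > that value.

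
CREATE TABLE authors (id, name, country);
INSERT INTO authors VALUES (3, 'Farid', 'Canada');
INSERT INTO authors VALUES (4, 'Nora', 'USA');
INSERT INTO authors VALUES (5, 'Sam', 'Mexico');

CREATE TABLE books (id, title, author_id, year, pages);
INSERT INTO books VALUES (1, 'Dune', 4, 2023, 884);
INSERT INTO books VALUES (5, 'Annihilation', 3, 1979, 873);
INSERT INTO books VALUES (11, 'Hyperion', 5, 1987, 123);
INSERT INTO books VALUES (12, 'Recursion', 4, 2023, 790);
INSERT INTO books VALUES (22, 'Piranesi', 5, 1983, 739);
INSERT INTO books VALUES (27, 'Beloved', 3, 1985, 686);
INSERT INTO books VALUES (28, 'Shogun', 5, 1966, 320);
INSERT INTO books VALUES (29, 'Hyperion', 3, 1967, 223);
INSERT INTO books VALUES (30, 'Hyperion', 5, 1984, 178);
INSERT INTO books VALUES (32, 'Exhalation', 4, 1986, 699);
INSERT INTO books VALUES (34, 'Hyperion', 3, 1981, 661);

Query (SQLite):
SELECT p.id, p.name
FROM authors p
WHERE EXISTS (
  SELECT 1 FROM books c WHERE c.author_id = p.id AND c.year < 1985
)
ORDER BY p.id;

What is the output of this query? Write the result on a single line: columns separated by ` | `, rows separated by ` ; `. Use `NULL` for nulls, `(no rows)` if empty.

3 | Farid ; 5 | Sam

For each authors row, check whether any books with matching author_id has year < 1985.
Keep rows where that is true.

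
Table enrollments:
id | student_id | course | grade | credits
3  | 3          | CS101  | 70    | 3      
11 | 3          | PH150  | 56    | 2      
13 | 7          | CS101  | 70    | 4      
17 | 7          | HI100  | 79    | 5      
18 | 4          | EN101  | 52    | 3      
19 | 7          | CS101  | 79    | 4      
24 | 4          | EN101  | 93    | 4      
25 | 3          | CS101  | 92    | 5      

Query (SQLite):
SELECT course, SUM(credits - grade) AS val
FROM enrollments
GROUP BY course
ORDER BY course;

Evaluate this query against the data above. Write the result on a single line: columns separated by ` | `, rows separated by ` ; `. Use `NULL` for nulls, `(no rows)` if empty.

For each row compute credits - grade.
Group by course; take SUM of the expression per group.
  CS101: ids {3, 13, 19, 25} → SUM(credits - grade)=-295
  EN101: ids {18, 24} → SUM(credits - grade)=-138
  HI100: ids {17} → SUM(credits - grade)=-74
  PH150: ids {11} → SUM(credits - grade)=-54

CS101 | -295 ; EN101 | -138 ; HI100 | -74 ; PH150 | -54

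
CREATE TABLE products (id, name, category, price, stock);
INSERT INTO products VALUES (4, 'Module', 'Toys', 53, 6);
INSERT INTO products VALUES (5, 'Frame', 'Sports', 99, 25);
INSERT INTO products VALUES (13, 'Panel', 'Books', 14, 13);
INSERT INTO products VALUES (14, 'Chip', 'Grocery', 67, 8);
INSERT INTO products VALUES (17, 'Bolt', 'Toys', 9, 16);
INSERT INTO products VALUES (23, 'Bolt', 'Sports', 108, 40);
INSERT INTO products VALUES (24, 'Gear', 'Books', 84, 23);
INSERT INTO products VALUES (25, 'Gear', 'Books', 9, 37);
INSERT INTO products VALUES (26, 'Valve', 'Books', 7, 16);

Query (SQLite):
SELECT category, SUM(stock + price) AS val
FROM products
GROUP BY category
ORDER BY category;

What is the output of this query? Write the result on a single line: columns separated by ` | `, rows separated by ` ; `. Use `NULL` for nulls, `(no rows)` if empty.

For each row compute stock + price.
Group by category; take SUM of the expression per group.
  Books: ids {13, 24, 25, 26} → SUM(stock + price)=203
  Grocery: ids {14} → SUM(stock + price)=75
  Sports: ids {5, 23} → SUM(stock + price)=272
  Toys: ids {4, 17} → SUM(stock + price)=84

Books | 203 ; Grocery | 75 ; Sports | 272 ; Toys | 84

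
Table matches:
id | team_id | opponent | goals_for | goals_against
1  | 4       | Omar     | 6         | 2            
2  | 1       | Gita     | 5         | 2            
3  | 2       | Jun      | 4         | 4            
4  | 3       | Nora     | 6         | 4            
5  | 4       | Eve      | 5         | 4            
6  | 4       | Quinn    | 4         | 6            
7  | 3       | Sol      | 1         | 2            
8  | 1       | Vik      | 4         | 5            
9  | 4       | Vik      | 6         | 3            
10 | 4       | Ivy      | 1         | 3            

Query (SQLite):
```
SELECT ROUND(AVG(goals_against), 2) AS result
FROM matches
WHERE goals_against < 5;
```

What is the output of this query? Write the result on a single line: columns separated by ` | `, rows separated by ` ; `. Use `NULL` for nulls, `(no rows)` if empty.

3

Rows where goals_against < 5 → goals_against values: [2, 2, 4, 4, 4, 2, 3, 3].
AVG = 24 / 8 (rounded to 2 dp).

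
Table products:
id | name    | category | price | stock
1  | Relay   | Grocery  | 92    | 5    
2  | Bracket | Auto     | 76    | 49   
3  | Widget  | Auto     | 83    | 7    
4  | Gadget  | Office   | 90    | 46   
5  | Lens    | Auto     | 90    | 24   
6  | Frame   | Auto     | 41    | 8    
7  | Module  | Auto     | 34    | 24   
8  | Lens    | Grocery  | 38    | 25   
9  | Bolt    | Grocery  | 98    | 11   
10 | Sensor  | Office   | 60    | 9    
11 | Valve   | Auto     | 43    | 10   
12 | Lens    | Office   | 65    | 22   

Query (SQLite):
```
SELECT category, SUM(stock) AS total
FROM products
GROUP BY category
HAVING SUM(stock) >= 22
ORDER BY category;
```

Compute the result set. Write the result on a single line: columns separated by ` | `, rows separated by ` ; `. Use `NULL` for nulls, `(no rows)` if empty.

Partition products by category; compute SUM(stock) within each group.
HAVING: keep groups where SUM(stock) >= 22.
  Auto: ids {2, 3, 5, 6, 7, 11} → SUM(stock)=122
  Grocery: ids {1, 8, 9} → SUM(stock)=41
  Office: ids {4, 10, 12} → SUM(stock)=77

Auto | 122 ; Grocery | 41 ; Office | 77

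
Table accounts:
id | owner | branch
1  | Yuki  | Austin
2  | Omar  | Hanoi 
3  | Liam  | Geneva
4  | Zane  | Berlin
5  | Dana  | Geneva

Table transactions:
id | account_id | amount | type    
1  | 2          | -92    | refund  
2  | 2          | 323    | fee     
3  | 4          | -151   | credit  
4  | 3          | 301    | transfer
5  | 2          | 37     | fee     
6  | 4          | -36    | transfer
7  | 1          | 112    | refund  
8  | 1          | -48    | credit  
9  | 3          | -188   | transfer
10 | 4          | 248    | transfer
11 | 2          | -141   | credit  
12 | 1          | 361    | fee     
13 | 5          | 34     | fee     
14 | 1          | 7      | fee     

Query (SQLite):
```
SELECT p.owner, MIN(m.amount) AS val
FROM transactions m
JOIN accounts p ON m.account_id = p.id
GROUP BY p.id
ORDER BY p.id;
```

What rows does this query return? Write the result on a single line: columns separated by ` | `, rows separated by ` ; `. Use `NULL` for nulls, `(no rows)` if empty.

Yuki | -48 ; Omar | -141 ; Liam | -188 ; Zane | -151 ; Dana | 34

Join each transactions row to its accounts via account_id.
Group joined rows by accounts.id; compute MIN(m.amount) per group.
  1: ids {7, 8, 12, 14} → MIN(m.amount)=-48
  2: ids {1, 2, 5, 11} → MIN(m.amount)=-141
  3: ids {4, 9} → MIN(m.amount)=-188
  4: ids {3, 6, 10} → MIN(m.amount)=-151
  5: ids {13} → MIN(m.amount)=34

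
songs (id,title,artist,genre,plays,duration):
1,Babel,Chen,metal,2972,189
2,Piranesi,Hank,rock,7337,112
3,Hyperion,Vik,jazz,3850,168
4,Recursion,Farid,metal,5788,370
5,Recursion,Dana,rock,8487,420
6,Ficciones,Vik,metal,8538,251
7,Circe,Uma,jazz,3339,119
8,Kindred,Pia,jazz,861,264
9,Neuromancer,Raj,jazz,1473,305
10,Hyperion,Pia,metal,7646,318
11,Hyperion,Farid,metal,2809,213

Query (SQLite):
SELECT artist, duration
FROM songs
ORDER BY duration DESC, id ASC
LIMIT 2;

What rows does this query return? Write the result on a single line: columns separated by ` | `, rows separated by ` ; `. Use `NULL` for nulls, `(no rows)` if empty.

Dana | 420 ; Farid | 370

Sort by duration desc, tiebreak id asc: (420, id=5), (370, id=4), (318, id=10), (305, id=9), (264, id=8) …. Take first 2.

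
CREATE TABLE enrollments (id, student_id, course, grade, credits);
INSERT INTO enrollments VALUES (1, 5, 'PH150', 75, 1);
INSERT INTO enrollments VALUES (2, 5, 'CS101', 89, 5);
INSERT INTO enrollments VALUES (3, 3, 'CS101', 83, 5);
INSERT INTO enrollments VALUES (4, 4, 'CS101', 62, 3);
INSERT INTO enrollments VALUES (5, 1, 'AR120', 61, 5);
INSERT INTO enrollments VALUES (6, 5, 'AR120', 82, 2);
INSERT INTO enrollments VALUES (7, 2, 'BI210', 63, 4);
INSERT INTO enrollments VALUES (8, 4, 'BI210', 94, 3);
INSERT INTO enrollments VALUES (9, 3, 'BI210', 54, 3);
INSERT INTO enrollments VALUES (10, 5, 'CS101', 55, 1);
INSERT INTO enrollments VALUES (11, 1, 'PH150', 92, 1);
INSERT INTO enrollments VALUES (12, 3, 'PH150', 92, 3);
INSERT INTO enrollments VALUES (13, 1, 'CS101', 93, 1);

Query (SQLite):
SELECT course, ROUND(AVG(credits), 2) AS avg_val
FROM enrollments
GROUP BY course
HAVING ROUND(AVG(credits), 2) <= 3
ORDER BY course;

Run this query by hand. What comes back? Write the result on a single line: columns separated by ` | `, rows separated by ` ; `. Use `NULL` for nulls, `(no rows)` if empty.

Partition enrollments by course; compute ROUND(AVG(credits), 2) within each group.
HAVING: keep groups where ROUND(AVG(credits), 2) <= 3.
  AR120: ids {5, 6} → ROUND(AVG(credits), 2)=3.5
  BI210: ids {7, 8, 9} → ROUND(AVG(credits), 2)=3.33
  CS101: ids {2, 3, 4, 10, 13} → ROUND(AVG(credits), 2)=3
  PH150: ids {1, 11, 12} → ROUND(AVG(credits), 2)=1.67

CS101 | 3 ; PH150 | 1.67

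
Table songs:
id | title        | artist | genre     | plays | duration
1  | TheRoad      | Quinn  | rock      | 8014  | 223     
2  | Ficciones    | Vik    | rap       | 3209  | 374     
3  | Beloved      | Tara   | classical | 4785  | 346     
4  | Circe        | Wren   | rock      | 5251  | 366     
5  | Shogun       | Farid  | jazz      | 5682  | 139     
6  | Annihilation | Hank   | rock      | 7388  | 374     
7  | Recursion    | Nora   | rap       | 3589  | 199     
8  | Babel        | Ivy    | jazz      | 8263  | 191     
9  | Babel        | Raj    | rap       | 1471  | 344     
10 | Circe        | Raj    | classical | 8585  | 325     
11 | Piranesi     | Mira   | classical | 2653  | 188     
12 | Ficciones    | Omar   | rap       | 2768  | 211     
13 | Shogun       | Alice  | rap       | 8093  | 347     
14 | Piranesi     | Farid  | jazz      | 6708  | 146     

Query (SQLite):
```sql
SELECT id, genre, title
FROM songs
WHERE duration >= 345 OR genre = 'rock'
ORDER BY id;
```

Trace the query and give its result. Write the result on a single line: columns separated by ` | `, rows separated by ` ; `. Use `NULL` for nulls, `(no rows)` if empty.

1 | rock | TheRoad ; 2 | rap | Ficciones ; 3 | classical | Beloved ; 4 | rock | Circe ; 6 | rock | Annihilation ; 13 | rap | Shogun

duration >= 345: ids {2, 3, 4, 6, 13}
genre = 'rock': ids {1, 4, 6}
Combine with OR.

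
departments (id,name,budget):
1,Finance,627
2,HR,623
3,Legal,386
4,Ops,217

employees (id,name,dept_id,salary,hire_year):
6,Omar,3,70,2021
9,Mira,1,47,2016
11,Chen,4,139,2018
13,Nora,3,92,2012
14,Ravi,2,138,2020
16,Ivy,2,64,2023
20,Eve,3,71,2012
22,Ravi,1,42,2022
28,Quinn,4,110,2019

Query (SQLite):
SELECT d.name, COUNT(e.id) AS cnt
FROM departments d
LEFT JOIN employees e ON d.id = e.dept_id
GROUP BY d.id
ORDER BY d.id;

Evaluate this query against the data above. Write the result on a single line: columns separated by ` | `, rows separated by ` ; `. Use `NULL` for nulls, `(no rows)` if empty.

LEFT JOIN keeps every departments row; unmatched ones get NULL for employees columns.
Group by departments.id and compute COUNT(e.id). COUNT(col) of an all-NULL group is 0.
  1: ids {9, 22} → COUNT(e.id)=2
  2: ids {14, 16} → COUNT(e.id)=2
  3: ids {6, 13, 20} → COUNT(e.id)=3
  4: ids {11, 28} → COUNT(e.id)=2

Finance | 2 ; HR | 2 ; Legal | 3 ; Ops | 2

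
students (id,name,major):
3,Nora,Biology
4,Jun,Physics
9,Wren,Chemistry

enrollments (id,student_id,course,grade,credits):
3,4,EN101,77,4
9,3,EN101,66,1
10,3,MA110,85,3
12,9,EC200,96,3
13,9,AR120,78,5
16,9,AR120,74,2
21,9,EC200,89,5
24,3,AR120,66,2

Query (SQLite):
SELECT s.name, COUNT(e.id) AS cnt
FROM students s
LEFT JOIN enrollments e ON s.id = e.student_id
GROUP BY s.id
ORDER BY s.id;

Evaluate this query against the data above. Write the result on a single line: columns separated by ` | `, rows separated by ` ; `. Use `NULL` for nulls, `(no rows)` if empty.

LEFT JOIN keeps every students row; unmatched ones get NULL for enrollments columns.
Group by students.id and compute COUNT(e.id). COUNT(col) of an all-NULL group is 0.
  3: ids {9, 10, 24} → COUNT(e.id)=3
  4: ids {3} → COUNT(e.id)=1
  9: ids {12, 13, 16, 21} → COUNT(e.id)=4

Nora | 3 ; Jun | 1 ; Wren | 4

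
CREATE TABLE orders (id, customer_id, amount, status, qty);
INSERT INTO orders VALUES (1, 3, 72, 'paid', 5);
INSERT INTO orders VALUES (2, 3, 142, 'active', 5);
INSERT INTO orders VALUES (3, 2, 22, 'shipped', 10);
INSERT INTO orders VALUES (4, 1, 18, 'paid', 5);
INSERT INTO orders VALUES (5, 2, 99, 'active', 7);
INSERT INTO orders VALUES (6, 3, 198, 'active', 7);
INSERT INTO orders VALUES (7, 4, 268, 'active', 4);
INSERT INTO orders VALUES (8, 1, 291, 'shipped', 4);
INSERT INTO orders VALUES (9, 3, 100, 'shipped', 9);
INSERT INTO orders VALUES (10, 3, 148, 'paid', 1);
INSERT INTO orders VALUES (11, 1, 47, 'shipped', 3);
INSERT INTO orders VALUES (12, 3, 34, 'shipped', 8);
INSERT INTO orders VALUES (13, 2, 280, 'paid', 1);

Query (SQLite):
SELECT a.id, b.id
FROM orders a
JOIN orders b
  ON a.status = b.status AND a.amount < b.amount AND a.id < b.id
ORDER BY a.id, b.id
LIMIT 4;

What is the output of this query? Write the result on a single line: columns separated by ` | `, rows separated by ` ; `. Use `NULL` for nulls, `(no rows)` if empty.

Pairs (a,b) with same status, a.amount < b.amount, a.id < b.id.
status groups: active:{2,5,6,7} paid:{1,4,10,13} shipped:{3,8,9,11,12}
Ordered by (a.id, b.id); first 4.

1 | 10 ; 1 | 13 ; 2 | 6 ; 2 | 7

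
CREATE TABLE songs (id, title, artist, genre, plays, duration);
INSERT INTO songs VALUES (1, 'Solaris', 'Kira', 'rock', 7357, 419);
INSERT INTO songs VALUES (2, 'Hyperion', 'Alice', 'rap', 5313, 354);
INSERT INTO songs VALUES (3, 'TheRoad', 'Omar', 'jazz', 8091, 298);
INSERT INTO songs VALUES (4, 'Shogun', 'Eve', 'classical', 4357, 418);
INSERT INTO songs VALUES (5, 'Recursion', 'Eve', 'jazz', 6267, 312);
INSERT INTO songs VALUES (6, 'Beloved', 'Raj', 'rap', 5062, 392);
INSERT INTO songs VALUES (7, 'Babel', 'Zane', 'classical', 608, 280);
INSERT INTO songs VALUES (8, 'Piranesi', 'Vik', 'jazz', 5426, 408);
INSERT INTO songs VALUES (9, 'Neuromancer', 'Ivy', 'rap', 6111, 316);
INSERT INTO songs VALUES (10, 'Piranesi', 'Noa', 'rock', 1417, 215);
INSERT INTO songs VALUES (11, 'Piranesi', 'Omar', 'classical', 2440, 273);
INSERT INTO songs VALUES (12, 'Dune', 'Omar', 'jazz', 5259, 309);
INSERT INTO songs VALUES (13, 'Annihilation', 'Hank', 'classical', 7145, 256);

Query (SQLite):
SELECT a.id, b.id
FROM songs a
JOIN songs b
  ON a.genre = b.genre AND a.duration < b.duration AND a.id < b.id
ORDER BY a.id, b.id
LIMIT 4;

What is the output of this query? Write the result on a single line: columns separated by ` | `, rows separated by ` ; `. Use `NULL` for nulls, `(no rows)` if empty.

Pairs (a,b) with same genre, a.duration < b.duration, a.id < b.id.
genre groups: classical:{4,7,11,13} jazz:{3,5,8,12} rap:{2,6,9} rock:{1,10}
Ordered by (a.id, b.id); first 4.

2 | 6 ; 3 | 5 ; 3 | 8 ; 3 | 12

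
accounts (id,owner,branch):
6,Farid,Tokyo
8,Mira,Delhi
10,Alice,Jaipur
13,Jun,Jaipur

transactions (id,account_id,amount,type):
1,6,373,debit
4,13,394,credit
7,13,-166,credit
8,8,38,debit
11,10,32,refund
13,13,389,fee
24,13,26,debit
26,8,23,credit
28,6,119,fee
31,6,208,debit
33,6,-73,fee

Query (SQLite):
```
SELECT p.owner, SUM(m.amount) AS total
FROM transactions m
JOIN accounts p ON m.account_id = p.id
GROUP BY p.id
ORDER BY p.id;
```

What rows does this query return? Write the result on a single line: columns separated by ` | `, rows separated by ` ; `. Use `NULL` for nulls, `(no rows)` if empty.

Join each transactions row to its accounts via account_id.
Group joined rows by accounts.id; compute SUM(m.amount) per group.
  6: ids {1, 28, 31, 33} → SUM(m.amount)=627
  8: ids {8, 26} → SUM(m.amount)=61
  10: ids {11} → SUM(m.amount)=32
  13: ids {4, 7, 13, 24} → SUM(m.amount)=643

Farid | 627 ; Mira | 61 ; Alice | 32 ; Jun | 643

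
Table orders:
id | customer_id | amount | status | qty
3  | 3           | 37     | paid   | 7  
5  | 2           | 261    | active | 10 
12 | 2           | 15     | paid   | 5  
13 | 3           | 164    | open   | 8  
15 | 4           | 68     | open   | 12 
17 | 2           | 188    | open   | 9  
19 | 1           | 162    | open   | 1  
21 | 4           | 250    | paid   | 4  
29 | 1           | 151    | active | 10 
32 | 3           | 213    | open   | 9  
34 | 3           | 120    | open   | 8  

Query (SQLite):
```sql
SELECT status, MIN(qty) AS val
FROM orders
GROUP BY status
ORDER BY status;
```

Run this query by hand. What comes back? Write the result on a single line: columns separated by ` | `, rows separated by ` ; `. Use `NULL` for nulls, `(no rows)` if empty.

active | 10 ; open | 1 ; paid | 4

Partition orders by status; compute MIN(qty) within each group.
  active: ids {5, 29} → MIN(qty)=10
  open: ids {13, 15, 17, 19, 32, 34} → MIN(qty)=1
  paid: ids {3, 12, 21} → MIN(qty)=4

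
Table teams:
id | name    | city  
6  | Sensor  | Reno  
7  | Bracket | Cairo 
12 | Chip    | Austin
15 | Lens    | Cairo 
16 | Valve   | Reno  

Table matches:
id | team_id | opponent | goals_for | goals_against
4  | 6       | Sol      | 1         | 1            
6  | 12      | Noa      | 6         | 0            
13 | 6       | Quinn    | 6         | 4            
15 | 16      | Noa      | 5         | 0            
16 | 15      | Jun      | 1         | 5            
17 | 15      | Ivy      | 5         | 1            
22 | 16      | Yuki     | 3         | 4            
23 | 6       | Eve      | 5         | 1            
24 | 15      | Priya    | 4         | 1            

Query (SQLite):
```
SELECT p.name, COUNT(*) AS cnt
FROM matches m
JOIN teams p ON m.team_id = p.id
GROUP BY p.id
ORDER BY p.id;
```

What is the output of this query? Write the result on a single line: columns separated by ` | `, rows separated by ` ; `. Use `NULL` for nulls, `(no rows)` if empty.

Sensor | 3 ; Chip | 1 ; Lens | 3 ; Valve | 2

Join each matches row to its teams via team_id.
Group joined rows by teams.id; compute COUNT(*) per group.
  6: ids {4, 13, 23} → COUNT(*)=3
  12: ids {6} → COUNT(*)=1
  15: ids {16, 17, 24} → COUNT(*)=3
  16: ids {15, 22} → COUNT(*)=2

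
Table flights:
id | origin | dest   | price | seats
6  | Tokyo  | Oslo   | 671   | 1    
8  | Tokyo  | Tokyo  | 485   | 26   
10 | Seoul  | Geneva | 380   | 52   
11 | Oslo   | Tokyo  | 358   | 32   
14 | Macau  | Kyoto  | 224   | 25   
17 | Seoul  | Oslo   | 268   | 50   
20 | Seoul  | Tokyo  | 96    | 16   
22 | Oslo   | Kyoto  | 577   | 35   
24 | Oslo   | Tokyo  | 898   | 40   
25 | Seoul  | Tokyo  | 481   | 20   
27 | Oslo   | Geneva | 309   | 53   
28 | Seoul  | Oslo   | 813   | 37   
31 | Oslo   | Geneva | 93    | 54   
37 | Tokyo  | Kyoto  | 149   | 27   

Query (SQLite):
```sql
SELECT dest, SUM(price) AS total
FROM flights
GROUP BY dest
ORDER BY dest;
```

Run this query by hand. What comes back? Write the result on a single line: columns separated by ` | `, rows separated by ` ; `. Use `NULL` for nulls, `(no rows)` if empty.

Partition flights by dest; compute SUM(price) within each group.
  Geneva: ids {10, 27, 31} → SUM(price)=782
  Kyoto: ids {14, 22, 37} → SUM(price)=950
  Oslo: ids {6, 17, 28} → SUM(price)=1752
  Tokyo: ids {8, 11, 20, 24, 25} → SUM(price)=2318

Geneva | 782 ; Kyoto | 950 ; Oslo | 1752 ; Tokyo | 2318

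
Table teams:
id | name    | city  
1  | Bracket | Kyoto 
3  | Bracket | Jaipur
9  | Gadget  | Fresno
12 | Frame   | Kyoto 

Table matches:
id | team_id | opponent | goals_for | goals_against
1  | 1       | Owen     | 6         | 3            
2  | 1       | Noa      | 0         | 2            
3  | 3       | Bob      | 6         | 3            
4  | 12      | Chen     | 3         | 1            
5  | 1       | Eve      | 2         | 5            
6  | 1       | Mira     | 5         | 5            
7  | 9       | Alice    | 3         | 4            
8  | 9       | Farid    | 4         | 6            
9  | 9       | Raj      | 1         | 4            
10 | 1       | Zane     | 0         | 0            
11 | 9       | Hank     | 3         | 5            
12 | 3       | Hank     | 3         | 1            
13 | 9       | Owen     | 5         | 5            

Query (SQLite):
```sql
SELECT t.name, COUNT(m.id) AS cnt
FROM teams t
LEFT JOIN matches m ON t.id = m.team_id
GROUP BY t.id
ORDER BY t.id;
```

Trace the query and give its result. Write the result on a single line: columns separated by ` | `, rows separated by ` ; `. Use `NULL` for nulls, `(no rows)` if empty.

Bracket | 5 ; Bracket | 2 ; Gadget | 5 ; Frame | 1

LEFT JOIN keeps every teams row; unmatched ones get NULL for matches columns.
Group by teams.id and compute COUNT(m.id). COUNT(col) of an all-NULL group is 0.
  1: ids {1, 2, 5, 6, 10} → COUNT(m.id)=5
  3: ids {3, 12} → COUNT(m.id)=2
  9: ids {7, 8, 9, 11, 13} → COUNT(m.id)=5
  12: ids {4} → COUNT(m.id)=1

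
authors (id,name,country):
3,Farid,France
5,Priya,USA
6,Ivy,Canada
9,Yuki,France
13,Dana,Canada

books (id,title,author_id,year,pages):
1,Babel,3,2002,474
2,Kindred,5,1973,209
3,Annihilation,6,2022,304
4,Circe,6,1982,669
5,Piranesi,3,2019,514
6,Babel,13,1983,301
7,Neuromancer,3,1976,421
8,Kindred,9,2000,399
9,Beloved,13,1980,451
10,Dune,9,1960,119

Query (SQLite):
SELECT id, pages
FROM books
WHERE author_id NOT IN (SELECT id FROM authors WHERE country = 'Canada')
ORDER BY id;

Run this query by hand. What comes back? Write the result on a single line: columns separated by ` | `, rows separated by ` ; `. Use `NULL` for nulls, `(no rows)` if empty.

Inner query: authors.id where country = 'Canada'.
Outer: keep books rows whose author_id is not in that set.
Inner query → {6, 13}

1 | 474 ; 2 | 209 ; 5 | 514 ; 7 | 421 ; 8 | 399 ; 10 | 119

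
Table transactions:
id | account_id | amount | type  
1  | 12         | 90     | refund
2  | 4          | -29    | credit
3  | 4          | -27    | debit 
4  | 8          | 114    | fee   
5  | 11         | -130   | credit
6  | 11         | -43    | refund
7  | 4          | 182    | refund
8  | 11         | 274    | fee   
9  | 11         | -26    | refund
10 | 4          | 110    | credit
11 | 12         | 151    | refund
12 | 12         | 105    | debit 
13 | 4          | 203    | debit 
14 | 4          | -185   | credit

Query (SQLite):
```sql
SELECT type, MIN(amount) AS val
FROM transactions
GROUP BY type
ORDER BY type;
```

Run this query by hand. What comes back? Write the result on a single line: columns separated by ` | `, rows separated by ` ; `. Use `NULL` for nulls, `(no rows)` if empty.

credit | -185 ; debit | -27 ; fee | 114 ; refund | -43

Partition transactions by type; compute MIN(amount) within each group.
  credit: ids {2, 5, 10, 14} → MIN(amount)=-185
  debit: ids {3, 12, 13} → MIN(amount)=-27
  fee: ids {4, 8} → MIN(amount)=114
  refund: ids {1, 6, 7, 9, 11} → MIN(amount)=-43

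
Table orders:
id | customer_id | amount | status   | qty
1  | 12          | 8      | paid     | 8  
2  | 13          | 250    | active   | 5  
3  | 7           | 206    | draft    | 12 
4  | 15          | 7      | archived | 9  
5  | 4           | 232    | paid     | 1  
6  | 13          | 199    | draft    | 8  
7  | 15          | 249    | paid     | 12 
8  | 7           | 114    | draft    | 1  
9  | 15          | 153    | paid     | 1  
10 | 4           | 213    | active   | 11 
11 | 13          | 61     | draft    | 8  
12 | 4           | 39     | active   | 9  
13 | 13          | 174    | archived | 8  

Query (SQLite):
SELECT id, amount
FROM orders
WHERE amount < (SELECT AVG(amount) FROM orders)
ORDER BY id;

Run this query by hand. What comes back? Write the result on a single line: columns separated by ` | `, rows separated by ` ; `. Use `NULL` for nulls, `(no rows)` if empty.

1 | 8 ; 4 | 7 ; 8 | 114 ; 11 | 61 ; 12 | 39

Scalar subquery: AVG(amount) over all orders rows = 146.538462 (≈; comparison uses full precision).
Keep rows where amount < that value.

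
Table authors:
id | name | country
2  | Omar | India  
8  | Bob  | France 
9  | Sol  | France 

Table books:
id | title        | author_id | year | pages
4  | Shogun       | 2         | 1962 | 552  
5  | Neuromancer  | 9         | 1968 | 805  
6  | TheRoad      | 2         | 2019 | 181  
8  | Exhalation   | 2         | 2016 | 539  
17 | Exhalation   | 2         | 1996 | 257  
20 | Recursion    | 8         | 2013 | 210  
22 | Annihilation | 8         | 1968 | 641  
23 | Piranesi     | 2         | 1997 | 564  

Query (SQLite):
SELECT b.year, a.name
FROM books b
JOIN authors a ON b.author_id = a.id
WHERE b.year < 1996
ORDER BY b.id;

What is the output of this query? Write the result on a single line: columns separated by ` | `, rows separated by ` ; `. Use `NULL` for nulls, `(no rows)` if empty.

1962 | Omar ; 1968 | Sol ; 1968 | Bob

Each books row matches the authors row where author_id = authors.id.
Then keep rows with b.year < 1996.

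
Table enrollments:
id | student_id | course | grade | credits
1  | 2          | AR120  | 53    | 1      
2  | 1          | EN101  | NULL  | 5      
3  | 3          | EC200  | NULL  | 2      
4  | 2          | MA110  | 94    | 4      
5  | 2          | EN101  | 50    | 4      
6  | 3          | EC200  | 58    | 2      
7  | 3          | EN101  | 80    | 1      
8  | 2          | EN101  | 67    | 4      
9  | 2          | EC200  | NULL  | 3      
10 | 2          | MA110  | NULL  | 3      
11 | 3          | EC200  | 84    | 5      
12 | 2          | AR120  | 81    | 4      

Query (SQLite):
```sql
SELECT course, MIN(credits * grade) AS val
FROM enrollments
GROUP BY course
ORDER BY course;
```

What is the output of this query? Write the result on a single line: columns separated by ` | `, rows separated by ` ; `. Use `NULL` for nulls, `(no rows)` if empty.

For each row compute credits * grade.
Group by course; take MIN of the expression per group.
  AR120: ids {1, 12} → MIN(credits * grade)=53
  EC200: ids {3, 6, 9, 11} → MIN(credits * grade)=116
  EN101: ids {2, 5, 7, 8} → MIN(credits * grade)=80
  MA110: ids {4, 10} → MIN(credits * grade)=376

AR120 | 53 ; EC200 | 116 ; EN101 | 80 ; MA110 | 376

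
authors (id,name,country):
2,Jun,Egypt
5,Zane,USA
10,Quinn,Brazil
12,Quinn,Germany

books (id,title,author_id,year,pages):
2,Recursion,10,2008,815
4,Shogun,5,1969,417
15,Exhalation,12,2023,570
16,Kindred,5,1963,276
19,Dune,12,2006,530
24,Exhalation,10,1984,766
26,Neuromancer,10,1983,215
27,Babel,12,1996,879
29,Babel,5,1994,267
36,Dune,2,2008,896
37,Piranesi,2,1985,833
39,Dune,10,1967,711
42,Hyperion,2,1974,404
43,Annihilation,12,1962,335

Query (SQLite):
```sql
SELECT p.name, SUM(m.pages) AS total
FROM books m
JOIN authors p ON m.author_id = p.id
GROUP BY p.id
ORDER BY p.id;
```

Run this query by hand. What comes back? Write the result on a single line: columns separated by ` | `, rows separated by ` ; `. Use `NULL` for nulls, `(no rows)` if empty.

Join each books row to its authors via author_id.
Group joined rows by authors.id; compute SUM(m.pages) per group.
  2: ids {36, 37, 42} → SUM(m.pages)=2133
  5: ids {4, 16, 29} → SUM(m.pages)=960
  10: ids {2, 24, 26, 39} → SUM(m.pages)=2507
  12: ids {15, 19, 27, 43} → SUM(m.pages)=2314

Jun | 2133 ; Zane | 960 ; Quinn | 2507 ; Quinn | 2314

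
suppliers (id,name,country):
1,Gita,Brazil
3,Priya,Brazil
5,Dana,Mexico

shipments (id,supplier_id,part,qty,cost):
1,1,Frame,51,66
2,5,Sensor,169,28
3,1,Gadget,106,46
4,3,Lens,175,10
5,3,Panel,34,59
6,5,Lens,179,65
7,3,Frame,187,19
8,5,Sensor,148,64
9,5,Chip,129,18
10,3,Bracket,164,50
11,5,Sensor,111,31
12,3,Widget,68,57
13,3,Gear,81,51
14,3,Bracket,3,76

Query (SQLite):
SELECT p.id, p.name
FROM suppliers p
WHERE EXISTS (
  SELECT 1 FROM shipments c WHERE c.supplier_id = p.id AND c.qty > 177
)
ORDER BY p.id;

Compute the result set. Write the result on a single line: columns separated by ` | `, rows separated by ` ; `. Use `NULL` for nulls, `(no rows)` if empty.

For each suppliers row, check whether any shipments with matching supplier_id has qty > 177.
Keep rows where that is true.

3 | Priya ; 5 | Dana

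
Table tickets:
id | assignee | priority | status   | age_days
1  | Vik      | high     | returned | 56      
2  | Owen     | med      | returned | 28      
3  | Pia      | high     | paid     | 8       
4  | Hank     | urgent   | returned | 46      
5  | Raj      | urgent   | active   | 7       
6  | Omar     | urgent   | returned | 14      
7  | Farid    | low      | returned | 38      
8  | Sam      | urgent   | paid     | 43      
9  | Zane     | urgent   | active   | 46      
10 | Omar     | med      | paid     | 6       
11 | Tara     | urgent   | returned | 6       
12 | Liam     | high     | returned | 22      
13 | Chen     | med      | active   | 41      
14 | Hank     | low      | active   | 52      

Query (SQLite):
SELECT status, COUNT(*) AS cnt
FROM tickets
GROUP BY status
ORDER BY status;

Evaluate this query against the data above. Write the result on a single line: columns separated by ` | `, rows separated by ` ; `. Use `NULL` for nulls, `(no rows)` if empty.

Partition tickets by status; compute COUNT(*) within each group.
  active: ids {5, 9, 13, 14} → COUNT(*)=4
  paid: ids {3, 8, 10} → COUNT(*)=3
  returned: ids {1, 2, 4, 6, 7, 11, 12} → COUNT(*)=7

active | 4 ; paid | 3 ; returned | 7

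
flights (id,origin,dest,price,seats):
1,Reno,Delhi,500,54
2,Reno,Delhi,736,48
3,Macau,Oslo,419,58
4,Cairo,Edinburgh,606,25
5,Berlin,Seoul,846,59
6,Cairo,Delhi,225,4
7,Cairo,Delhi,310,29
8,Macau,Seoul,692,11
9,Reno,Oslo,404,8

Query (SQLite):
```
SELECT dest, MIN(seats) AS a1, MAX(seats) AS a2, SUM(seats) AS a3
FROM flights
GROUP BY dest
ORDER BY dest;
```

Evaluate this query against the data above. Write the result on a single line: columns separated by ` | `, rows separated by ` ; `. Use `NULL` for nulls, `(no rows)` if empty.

Delhi | 4 | 54 | 135 ; Edinburgh | 25 | 25 | 25 ; Oslo | 8 | 58 | 66 ; Seoul | 11 | 59 | 70

Group flights by dest.
Per group compute: MIN(seats), MAX(seats), SUM(seats).
  Delhi: ids {1, 2, 6, 7} → MIN(seats)=4, MAX(seats)=54, SUM(seats)=135
  Edinburgh: ids {4} → MIN(seats)=25, MAX(seats)=25, SUM(seats)=25
  Oslo: ids {3, 9} → MIN(seats)=8, MAX(seats)=58, SUM(seats)=66
  Seoul: ids {5, 8} → MIN(seats)=11, MAX(seats)=59, SUM(seats)=70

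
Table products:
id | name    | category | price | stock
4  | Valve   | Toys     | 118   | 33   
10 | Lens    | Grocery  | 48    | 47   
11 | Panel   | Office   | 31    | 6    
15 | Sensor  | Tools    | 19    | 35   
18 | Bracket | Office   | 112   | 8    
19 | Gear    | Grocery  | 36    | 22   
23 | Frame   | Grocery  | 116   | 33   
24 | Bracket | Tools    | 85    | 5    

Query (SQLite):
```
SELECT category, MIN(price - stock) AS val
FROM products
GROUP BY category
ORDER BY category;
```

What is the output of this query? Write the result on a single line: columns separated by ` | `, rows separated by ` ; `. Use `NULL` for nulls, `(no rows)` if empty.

For each row compute price - stock.
Group by category; take MIN of the expression per group.
  Grocery: ids {10, 19, 23} → MIN(price - stock)=1
  Office: ids {11, 18} → MIN(price - stock)=25
  Tools: ids {15, 24} → MIN(price - stock)=-16
  Toys: ids {4} → MIN(price - stock)=85

Grocery | 1 ; Office | 25 ; Tools | -16 ; Toys | 85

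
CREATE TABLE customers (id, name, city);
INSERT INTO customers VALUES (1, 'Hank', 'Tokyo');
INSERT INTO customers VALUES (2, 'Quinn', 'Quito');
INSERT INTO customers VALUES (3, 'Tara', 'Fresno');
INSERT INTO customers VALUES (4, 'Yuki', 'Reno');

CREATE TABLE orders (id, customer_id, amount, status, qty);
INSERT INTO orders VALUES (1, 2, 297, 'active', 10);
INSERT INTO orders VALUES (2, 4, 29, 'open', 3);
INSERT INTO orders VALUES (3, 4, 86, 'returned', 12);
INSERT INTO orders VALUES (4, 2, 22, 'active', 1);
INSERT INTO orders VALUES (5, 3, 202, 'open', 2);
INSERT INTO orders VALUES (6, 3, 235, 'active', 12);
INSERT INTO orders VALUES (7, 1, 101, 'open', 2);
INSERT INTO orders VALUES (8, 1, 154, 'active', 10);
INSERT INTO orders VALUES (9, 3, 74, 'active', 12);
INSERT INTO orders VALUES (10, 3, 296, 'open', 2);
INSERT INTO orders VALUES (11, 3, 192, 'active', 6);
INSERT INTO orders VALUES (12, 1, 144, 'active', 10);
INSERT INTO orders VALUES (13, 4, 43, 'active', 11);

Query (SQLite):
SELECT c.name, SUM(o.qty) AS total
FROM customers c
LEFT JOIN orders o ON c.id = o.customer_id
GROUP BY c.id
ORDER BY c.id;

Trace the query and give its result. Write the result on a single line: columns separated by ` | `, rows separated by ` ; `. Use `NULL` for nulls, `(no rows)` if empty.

LEFT JOIN keeps every customers row; unmatched ones get NULL for orders columns.
Group by customers.id and compute SUM(o.qty). SUM over an all-NULL group is NULL.
  1: ids {7, 8, 12} → SUM(o.qty)=22
  2: ids {1, 4} → SUM(o.qty)=11
  3: ids {5, 6, 9, 10, 11} → SUM(o.qty)=34
  4: ids {2, 3, 13} → SUM(o.qty)=26

Hank | 22 ; Quinn | 11 ; Tara | 34 ; Yuki | 26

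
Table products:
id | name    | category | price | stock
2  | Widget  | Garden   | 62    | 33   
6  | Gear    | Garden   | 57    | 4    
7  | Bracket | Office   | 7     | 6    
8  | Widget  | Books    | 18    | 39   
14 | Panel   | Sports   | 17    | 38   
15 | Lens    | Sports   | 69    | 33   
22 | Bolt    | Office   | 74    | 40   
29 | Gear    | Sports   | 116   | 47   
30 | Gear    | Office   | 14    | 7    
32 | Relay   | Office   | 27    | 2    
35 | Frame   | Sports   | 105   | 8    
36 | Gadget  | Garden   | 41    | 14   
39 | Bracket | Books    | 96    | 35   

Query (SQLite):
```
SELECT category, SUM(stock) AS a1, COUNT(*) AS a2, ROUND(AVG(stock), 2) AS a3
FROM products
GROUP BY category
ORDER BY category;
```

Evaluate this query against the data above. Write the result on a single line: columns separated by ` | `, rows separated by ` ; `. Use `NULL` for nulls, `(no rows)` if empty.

Group products by category.
Per group compute: SUM(stock), COUNT(*), ROUND(AVG(stock), 2).
  Books: ids {8, 39} → SUM(stock)=74, COUNT(*)=2, ROUND(AVG(stock), 2)=37
  Garden: ids {2, 6, 36} → SUM(stock)=51, COUNT(*)=3, ROUND(AVG(stock), 2)=17
  Office: ids {7, 22, 30, 32} → SUM(stock)=55, COUNT(*)=4, ROUND(AVG(stock), 2)=13.75
  Sports: ids {14, 15, 29, 35} → SUM(stock)=126, COUNT(*)=4, ROUND(AVG(stock), 2)=31.5

Books | 74 | 2 | 37 ; Garden | 51 | 3 | 17 ; Office | 55 | 4 | 13.75 ; Sports | 126 | 4 | 31.5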